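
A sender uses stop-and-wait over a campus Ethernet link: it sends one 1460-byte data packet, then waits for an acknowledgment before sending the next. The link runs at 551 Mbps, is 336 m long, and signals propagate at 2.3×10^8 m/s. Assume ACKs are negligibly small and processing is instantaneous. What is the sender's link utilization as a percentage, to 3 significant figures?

t_tx = L/R = 11680/551000000 = 2.11978e-05 s.
t_prop = 336/2.3e+08 = 1.46087e-06 s; RTT = 2.92174e-06 s.
Cycle = t_tx + RTT = 2.41196e-05 s.
Utilization = t_tx / cycle = 2.11978e-05/2.41196e-05 = 87.9 %.

87.9 %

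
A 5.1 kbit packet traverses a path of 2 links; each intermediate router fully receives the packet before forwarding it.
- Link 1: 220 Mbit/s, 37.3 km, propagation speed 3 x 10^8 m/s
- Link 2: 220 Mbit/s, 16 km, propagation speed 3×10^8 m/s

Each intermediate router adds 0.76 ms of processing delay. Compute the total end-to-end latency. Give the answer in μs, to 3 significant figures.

984 μs

L = 5100 bits.
Transmission delay per hop = L/R = 5100/220000000 = 23.1818 μs; 2 hops → 46.3636 μs.
Propagation delays (d/s per hop): 124.333, 53.3333 μs; sum = 177.667 μs.
Processing at 1 router(s): 1 × 0.76 ms = 760 μs.
End-to-end = 984 μs.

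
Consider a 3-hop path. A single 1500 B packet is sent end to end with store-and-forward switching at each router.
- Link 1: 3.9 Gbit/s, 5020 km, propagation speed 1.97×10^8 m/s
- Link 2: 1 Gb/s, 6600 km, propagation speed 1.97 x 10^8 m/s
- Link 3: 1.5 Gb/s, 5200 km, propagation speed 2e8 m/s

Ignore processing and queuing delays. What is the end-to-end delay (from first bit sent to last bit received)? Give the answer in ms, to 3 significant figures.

L = 1500 × 8 = 12000 bits.
Transmission delays (L/R per hop): 0.00307692, 0.012, 0.008 ms; sum = 0.0230769 ms.
Propagation delays (d/s per hop): 25.4822, 33.5025, 26 ms; sum = 84.9848 ms.
End-to-end = 85.0 ms.

85.0 ms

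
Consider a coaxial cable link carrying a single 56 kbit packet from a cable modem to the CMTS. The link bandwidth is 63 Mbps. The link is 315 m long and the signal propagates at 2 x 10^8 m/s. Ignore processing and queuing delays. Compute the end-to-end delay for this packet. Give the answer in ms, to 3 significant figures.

L = 56000 bits.
Transmission delay = L/R = 56000 / 63000000 = 0.888889 ms.
Propagation delay = d/s = 315 m / 200000000 m/s = 0.001575 ms.
Total = 0.890 ms.

0.890 ms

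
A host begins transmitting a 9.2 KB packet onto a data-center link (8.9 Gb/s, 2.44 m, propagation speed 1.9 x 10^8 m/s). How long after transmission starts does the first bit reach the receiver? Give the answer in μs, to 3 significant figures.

First bit experiences only propagation delay: d/s = 2.44/190000000 = 0.0128 μs.

0.0128 μs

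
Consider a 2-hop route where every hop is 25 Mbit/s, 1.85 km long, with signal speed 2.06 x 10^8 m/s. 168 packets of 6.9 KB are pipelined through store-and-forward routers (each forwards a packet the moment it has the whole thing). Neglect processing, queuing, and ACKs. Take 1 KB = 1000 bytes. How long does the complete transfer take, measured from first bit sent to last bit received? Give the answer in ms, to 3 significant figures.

373 ms

Per-hop transmission t_tx = L/R = 55200/25000000 = 2.208 ms.
Per-hop propagation t_prop = 1850/206000000 = 0.00898058 ms.
Pipeline fill: first packet needs 2·t_tx to clear all hops; remaining 167 packets each add one t_tx.
Total = (2+168-1)·t_tx + 2·t_prop = 169·2.208 + 2·0.00898058 = 373 ms.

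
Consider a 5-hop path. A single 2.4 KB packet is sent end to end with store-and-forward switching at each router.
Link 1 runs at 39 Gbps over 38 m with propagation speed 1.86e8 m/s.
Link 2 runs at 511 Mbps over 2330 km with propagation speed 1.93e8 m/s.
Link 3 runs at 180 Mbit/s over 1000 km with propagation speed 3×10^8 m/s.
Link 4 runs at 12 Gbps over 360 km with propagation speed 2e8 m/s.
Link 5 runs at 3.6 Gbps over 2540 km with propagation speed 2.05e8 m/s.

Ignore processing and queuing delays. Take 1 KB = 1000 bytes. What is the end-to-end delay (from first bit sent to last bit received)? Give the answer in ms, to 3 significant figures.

L = 19200 bits.
Transmission delays (L/R per hop): 0.000492308, 0.0375734, 0.106667, 0.0016, 0.00533333 ms; sum = 0.151666 ms.
Propagation delays (d/s per hop): 0.000204301, 12.0725, 3.33333, 1.8, 12.3902 ms; sum = 29.5963 ms.
End-to-end = 29.7 ms.

29.7 ms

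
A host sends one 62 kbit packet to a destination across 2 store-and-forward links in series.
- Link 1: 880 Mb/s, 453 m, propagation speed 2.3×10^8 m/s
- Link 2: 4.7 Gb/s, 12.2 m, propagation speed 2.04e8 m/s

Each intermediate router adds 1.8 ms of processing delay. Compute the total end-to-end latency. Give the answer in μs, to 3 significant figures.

L = 62000 bits.
Transmission delays (L/R per hop): 70.4545, 13.1915 μs; sum = 83.646 μs.
Propagation delays (d/s per hop): 1.96957, 0.0598039 μs; sum = 2.02937 μs.
Processing at 1 router(s): 1 × 1.8 ms = 1800 μs.
End-to-end = 1890 μs.

1890 μs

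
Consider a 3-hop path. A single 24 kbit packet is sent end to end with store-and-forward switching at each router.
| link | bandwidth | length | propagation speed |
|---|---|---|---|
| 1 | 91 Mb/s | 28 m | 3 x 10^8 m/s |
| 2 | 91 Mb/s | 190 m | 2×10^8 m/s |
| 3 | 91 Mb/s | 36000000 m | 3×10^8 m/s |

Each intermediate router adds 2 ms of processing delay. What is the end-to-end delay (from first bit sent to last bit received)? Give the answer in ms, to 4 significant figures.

124.8 ms

L = 24000 bits.
Transmission delay per hop = L/R = 24000/91000000 = 0.263736 ms; 3 hops → 0.791209 ms.
Propagation delays (d/s per hop): 9.33333e-05, 0.00095, 120 ms; sum = 120.001 ms.
Processing at 2 router(s): 2 × 2 ms = 4 ms.
End-to-end = 124.8 ms.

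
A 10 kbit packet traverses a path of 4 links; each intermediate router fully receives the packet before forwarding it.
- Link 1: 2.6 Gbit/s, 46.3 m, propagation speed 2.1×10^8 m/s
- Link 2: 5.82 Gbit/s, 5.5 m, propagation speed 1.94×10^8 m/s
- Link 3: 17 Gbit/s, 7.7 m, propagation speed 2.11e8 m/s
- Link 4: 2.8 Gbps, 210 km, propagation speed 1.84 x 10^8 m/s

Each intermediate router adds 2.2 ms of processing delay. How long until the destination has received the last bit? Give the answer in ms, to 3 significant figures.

7.75 ms

L = 10000 bits.
Transmission delays (L/R per hop): 0.00384615, 0.00171821, 0.000588235, 0.00357143 ms; sum = 0.00972403 ms.
Propagation delays (d/s per hop): 0.000220476, 2.83505e-05, 3.64929e-05, 1.1413 ms; sum = 1.14159 ms.
Processing at 3 router(s): 3 × 2.2 ms = 6.6 ms.
End-to-end = 7.75 ms.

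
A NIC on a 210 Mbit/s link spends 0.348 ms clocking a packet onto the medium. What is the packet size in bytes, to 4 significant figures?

L = R × t_tx = 210000000 b/s × 0.000348 s = 73080 bits.
In bytes: 73080 / 8 = 9135 bytes.

9135 bytes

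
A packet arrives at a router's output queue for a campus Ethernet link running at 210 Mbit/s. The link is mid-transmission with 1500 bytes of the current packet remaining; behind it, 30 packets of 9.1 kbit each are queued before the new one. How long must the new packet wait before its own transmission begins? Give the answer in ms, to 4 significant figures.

1.357 ms

Each queued packet: L/R = 9100/210000000 = 0.0433333 ms.
30 queued → 1.3 ms.
Plus remaining 12000 bits of current packet: 0.0571429 ms.
Queuing delay = 1.357 ms.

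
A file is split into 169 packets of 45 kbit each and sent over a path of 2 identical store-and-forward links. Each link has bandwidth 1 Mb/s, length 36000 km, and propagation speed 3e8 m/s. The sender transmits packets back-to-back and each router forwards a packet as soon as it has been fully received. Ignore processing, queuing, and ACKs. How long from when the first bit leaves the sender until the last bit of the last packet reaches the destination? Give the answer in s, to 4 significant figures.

Per-hop transmission t_tx = L/R = 45000/1000000 = 0.045 s.
Per-hop propagation t_prop = 36000000/300000000 = 0.12 s.
Pipeline fill: first packet needs 2·t_tx to clear all hops; remaining 168 packets each add one t_tx.
Total = (2+169-1)·t_tx + 2·t_prop = 170·0.045 + 2·0.12 = 7.890 s.

7.890 s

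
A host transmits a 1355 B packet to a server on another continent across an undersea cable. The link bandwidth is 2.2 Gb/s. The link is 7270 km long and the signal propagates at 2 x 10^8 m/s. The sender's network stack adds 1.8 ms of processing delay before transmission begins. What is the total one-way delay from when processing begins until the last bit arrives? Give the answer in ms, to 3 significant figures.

38.2 ms

L = 1355 × 8 = 10840 bits.
Transmission delay = L/R = 10840 / 2200000000 = 0.00492727 ms.
Propagation delay = d/s = 7270000 m / 200000000 m/s = 36.35 ms.
Plus processing delay 1.8 ms = 1.8 ms.
Total = 38.2 ms.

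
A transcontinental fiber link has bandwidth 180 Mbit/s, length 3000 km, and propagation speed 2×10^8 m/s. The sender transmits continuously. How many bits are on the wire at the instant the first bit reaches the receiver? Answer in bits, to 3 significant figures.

Propagation delay = 3000000 / 200000000 = 0.015 s.
BDP = R × t_prop = 180000000 × 0.015 = 2700000 bits.

2700000 bits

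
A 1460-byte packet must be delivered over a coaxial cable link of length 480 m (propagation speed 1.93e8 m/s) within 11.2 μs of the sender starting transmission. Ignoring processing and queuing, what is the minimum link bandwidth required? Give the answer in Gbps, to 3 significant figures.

1.34 Gbps

L = 11680 bits.
Propagation delay = 480 / 193000000 = 2.48705 μs.
Transmission budget = 11.2 − 2.48705 = 8.71295 μs.
R ≥ L / t_tx = 11680 bits / 8.71295e-06 s = 1.34 Gbps.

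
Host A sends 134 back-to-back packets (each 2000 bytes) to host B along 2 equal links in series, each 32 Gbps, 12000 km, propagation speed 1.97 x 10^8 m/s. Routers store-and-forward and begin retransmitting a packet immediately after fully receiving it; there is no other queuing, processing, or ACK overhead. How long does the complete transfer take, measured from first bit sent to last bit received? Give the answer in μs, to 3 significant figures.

Per-hop transmission t_tx = L/R = 16000/32000000000 = 0.5 μs.
Per-hop propagation t_prop = 12000000/197000000 = 60913.7 μs.
Pipeline fill: first packet needs 2·t_tx to clear all hops; remaining 133 packets each add one t_tx.
Total = (2+134-1)·t_tx + 2·t_prop = 135·0.5 + 2·60913.7 = 122000 μs.

122000 μs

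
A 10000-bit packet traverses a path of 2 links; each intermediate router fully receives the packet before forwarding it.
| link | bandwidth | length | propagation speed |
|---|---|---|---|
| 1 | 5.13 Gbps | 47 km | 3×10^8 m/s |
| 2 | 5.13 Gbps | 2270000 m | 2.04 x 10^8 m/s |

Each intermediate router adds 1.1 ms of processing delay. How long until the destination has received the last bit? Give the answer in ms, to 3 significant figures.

Transmission delay per hop = L/R = 10000/5130000000 = 0.00194932 ms; 2 hops → 0.00389864 ms.
Propagation delays (d/s per hop): 0.156667, 11.1275 ms; sum = 11.2841 ms.
Processing at 1 router(s): 1 × 1.1 ms = 1.1 ms.
End-to-end = 12.4 ms.

12.4 ms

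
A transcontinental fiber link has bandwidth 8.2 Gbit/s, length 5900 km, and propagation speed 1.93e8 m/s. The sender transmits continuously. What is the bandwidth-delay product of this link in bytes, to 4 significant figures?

Propagation delay = 5900000 / 193000000 = 0.0305699 s.
BDP = R × t_prop = 8.2e+09 × 0.0305699 = 250674000 bits.
In bytes: 250674000/8 = 31330000 bytes.

31330000 bytes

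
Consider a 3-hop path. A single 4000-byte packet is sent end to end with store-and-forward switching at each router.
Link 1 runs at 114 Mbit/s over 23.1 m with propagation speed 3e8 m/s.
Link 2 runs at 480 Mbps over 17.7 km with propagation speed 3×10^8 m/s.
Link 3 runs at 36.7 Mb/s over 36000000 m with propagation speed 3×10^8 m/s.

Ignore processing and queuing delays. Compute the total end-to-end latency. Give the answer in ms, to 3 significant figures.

121 ms

L = 4000 × 8 = 32000 bits.
Transmission delays (L/R per hop): 0.280702, 0.0666667, 0.871935 ms; sum = 1.2193 ms.
Propagation delays (d/s per hop): 7.7e-05, 0.059, 120 ms; sum = 120.059 ms.
End-to-end = 121 ms.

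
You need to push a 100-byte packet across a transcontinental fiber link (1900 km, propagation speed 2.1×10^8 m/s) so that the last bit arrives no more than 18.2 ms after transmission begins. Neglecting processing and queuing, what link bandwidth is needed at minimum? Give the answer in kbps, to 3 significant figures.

L = 800 bits.
Propagation delay = 1900000 / 210000000 = 9.04762 ms.
Transmission budget = 18.2 − 9.04762 = 9.15238 ms.
R ≥ L / t_tx = 800 bits / 0.00915238 s = 87.4 kbps.

87.4 kbps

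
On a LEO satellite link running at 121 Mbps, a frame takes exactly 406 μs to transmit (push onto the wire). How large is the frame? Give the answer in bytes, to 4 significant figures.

6141 bytes

L = R × t_tx = 121000000 b/s × 0.000406 s = 49126 bits.
In bytes: 49126 / 8 = 6141 bytes.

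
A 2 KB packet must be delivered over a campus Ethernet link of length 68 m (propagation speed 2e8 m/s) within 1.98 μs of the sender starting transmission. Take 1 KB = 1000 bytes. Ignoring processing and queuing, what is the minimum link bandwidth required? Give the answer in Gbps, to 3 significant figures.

9.76 Gbps

L = 16000 bits.
Propagation delay = 68 / 200000000 = 0.34 μs.
Transmission budget = 1.98 − 0.34 = 1.64 μs.
R ≥ L / t_tx = 16000 bits / 1.64e-06 s = 9.76 Gbps.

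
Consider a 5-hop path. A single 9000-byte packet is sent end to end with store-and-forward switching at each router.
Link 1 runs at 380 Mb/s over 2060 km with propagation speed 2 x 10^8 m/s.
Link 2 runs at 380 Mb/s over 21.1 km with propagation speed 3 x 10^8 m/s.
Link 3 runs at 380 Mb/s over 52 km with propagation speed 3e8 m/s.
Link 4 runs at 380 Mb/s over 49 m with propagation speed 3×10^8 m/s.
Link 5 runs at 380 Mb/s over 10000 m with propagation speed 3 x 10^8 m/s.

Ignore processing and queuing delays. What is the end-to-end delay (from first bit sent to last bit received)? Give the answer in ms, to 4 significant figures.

L = 9000 × 8 = 72000 bits.
Transmission delay per hop = L/R = 72000/380000000 = 0.189474 ms; 5 hops → 0.947368 ms.
Propagation delays (d/s per hop): 10.3, 0.0703333, 0.173333, 0.000163333, 0.0333333 ms; sum = 10.5772 ms.
End-to-end = 11.52 ms.

11.52 ms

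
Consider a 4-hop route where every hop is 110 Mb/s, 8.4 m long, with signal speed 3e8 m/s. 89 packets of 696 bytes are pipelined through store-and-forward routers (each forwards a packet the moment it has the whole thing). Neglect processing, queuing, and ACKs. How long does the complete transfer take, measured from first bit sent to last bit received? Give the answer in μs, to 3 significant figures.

Per-hop transmission t_tx = L/R = 5568/110000000 = 50.6182 μs.
Per-hop propagation t_prop = 8.4/300000000 = 0.028 μs.
Pipeline fill: first packet needs 4·t_tx to clear all hops; remaining 88 packets each add one t_tx.
Total = (4+89-1)·t_tx + 4·t_prop = 92·50.6182 + 4·0.028 = 4660 μs.

4660 μs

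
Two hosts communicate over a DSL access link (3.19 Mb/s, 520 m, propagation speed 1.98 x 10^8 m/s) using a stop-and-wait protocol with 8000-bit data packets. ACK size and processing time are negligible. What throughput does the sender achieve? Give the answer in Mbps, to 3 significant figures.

3.18 Mbps

t_tx = L/R = 8000/3190000 = 0.00250784 s.
t_prop = 520/198000000 = 2.62626e-06 s; RTT = 5.25253e-06 s.
Cycle = t_tx + RTT = 0.00251309 s.
Throughput = L / cycle = 8000 / 0.00251309 = 3.18 Mbps.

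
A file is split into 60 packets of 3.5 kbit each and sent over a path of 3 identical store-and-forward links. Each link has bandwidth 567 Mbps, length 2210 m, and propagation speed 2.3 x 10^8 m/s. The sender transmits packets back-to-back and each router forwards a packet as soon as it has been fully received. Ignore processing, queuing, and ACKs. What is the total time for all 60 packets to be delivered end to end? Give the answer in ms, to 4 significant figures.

Per-hop transmission t_tx = L/R = 3500/567000000 = 0.00617284 ms.
Per-hop propagation t_prop = 2210/2.3e+08 = 0.0096087 ms.
Pipeline fill: first packet needs 3·t_tx to clear all hops; remaining 59 packets each add one t_tx.
Total = (3+60-1)·t_tx + 3·t_prop = 62·0.00617284 + 3·0.0096087 = 0.4115 ms.

0.4115 ms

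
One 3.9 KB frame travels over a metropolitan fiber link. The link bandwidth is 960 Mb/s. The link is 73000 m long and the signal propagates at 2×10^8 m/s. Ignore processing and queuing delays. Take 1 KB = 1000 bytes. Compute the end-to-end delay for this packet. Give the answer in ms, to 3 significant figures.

L = 31200 bits.
Transmission delay = L/R = 31200 / 960000000 = 0.0325 ms.
Propagation delay = d/s = 73000 m / 200000000 m/s = 0.365 ms.
Total = 0.398 ms.

0.398 ms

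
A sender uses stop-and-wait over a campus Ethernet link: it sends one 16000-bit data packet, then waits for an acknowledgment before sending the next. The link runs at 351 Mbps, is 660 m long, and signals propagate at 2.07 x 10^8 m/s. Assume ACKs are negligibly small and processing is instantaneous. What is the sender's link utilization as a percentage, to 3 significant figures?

87.7 %

t_tx = L/R = 16000/351000000 = 4.5584e-05 s.
t_prop = 660/2.07e+08 = 3.18841e-06 s; RTT = 6.37681e-06 s.
Cycle = t_tx + RTT = 5.19609e-05 s.
Utilization = t_tx / cycle = 4.5584e-05/5.19609e-05 = 87.7 %.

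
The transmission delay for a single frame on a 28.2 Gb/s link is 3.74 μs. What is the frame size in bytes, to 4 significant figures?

13180 bytes

L = R × t_tx = 28200000000 b/s × 3.74e-06 s = 105468 bits.
In bytes: 105468 / 8 = 13180 bytes.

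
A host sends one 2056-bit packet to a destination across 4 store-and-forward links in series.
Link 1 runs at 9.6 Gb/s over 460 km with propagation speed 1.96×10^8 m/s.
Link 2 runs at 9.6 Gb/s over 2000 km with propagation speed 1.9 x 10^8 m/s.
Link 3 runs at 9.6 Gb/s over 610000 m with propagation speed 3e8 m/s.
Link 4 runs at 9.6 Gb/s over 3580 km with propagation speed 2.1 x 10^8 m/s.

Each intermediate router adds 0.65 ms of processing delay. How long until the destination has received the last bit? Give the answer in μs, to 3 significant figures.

33900 μs

Transmission delay per hop = L/R = 2056/9600000000 = 0.214167 μs; 4 hops → 0.856667 μs.
Propagation delays (d/s per hop): 2346.94, 10526.3, 2033.33, 17047.6 μs; sum = 31954.2 μs.
Processing at 3 router(s): 3 × 0.65 ms = 1950 μs.
End-to-end = 33900 μs.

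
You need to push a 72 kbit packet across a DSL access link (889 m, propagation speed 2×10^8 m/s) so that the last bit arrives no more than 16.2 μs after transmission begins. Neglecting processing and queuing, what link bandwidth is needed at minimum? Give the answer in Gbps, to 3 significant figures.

Propagation delay = 889 / 200000000 = 4.445 μs.
Transmission budget = 16.2 − 4.445 = 11.755 μs.
R ≥ L / t_tx = 72000 bits / 1.1755e-05 s = 6.13 Gbps.

6.13 Gbps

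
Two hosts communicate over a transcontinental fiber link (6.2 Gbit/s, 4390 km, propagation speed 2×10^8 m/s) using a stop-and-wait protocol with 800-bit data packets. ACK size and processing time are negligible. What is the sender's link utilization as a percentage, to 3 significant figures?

t_tx = L/R = 800/6200000000 = 1.29032e-07 s.
t_prop = 4390000/200000000 = 0.02195 s; RTT = 0.0439 s.
Cycle = t_tx + RTT = 0.0439001 s.
Utilization = t_tx / cycle = 1.29032e-07/0.0439001 = 0.000294 %.

0.000294 %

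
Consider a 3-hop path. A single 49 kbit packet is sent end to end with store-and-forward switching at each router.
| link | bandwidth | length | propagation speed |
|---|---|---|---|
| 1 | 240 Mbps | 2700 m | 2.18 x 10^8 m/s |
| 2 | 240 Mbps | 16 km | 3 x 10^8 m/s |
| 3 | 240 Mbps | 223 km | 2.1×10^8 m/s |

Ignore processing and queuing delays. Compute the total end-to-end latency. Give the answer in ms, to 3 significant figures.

1.74 ms

L = 49000 bits.
Transmission delay per hop = L/R = 49000/240000000 = 0.204167 ms; 3 hops → 0.6125 ms.
Propagation delays (d/s per hop): 0.0123853, 0.0533333, 1.0619 ms; sum = 1.12762 ms.
End-to-end = 1.74 ms.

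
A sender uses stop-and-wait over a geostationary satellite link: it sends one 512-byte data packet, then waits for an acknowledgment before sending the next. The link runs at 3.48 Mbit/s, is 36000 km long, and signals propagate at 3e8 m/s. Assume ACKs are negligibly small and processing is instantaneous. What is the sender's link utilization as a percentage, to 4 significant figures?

t_tx = L/R = 4096/3480000 = 0.00117701 s.
t_prop = 36000000/300000000 = 0.12 s; RTT = 0.24 s.
Cycle = t_tx + RTT = 0.241177 s.
Utilization = t_tx / cycle = 0.00117701/0.241177 = 0.4880 %.

0.4880 %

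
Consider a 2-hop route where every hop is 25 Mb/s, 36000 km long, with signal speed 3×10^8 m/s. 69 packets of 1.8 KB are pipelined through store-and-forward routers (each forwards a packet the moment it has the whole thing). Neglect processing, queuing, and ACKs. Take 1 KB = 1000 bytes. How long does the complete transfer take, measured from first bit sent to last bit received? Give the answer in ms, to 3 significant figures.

280 ms

Per-hop transmission t_tx = L/R = 14400/25000000 = 0.576 ms.
Per-hop propagation t_prop = 36000000/300000000 = 120 ms.
Pipeline fill: first packet needs 2·t_tx to clear all hops; remaining 68 packets each add one t_tx.
Total = (2+69-1)·t_tx + 2·t_prop = 70·0.576 + 2·120 = 280 ms.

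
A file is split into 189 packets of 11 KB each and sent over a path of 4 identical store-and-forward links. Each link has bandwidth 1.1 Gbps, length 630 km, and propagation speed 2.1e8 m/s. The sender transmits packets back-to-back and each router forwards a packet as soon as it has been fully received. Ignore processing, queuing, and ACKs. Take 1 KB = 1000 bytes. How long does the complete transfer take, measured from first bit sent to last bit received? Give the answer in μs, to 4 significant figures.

27360 μs

Per-hop transmission t_tx = L/R = 88000/1100000000 = 80 μs.
Per-hop propagation t_prop = 630000/210000000 = 3000 μs.
Pipeline fill: first packet needs 4·t_tx to clear all hops; remaining 188 packets each add one t_tx.
Total = (4+189-1)·t_tx + 4·t_prop = 192·80 + 4·3000 = 27360 μs.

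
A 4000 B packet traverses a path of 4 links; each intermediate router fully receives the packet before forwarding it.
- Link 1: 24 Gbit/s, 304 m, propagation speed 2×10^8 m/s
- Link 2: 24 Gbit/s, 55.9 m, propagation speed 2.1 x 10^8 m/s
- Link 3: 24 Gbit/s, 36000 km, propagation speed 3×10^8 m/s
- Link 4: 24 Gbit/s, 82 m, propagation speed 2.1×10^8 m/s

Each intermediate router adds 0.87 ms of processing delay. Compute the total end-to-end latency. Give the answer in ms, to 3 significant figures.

L = 4000 × 8 = 32000 bits.
Transmission delay per hop = L/R = 32000/24000000000 = 0.00133333 ms; 4 hops → 0.00533333 ms.
Propagation delays (d/s per hop): 0.00152, 0.00026619, 120, 0.000390476 ms; sum = 120.002 ms.
Processing at 3 router(s): 3 × 0.87 ms = 2.61 ms.
End-to-end = 123 ms.

123 ms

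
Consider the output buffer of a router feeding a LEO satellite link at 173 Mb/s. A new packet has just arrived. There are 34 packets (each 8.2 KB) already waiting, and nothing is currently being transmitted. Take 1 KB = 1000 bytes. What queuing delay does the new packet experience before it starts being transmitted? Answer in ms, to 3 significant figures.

Each queued packet: L/R = 65600/173000000 = 0.379191 ms.
34 queued → 12.8925 ms.
Queuing delay = 12.9 ms.

12.9 ms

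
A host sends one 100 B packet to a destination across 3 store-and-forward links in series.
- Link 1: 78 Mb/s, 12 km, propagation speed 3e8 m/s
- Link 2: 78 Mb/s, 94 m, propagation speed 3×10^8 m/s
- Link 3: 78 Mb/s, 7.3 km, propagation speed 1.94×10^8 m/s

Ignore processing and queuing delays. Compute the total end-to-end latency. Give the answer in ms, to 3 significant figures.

0.109 ms

L = 100 × 8 = 800 bits.
Transmission delay per hop = L/R = 800/78000000 = 0.0102564 ms; 3 hops → 0.0307692 ms.
Propagation delays (d/s per hop): 0.04, 0.000313333, 0.0376289 ms; sum = 0.0779422 ms.
End-to-end = 0.109 ms.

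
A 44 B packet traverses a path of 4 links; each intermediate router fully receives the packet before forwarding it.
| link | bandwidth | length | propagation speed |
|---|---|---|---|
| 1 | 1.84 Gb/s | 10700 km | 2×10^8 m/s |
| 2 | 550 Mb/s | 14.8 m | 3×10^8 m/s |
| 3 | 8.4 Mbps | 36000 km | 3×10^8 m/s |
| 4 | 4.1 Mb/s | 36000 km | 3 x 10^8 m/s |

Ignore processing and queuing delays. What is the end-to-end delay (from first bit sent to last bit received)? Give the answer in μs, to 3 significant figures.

L = 44 × 8 = 352 bits.
Transmission delays (L/R per hop): 0.191304, 0.64, 41.9048, 85.8537 μs; sum = 128.59 μs.
Propagation delays (d/s per hop): 53500, 0.0493333, 120000, 120000 μs; sum = 293500 μs.
End-to-end = 294000 μs.

294000 μs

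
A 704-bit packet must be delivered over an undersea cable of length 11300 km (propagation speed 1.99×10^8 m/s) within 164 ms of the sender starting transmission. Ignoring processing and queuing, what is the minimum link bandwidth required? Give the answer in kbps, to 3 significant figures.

Propagation delay = 11300000 / 199000000 = 56.7839 ms.
Transmission budget = 164 − 56.7839 = 107.216 ms.
R ≥ L / t_tx = 704 bits / 0.107216 s = 6.57 kbps.

6.57 kbps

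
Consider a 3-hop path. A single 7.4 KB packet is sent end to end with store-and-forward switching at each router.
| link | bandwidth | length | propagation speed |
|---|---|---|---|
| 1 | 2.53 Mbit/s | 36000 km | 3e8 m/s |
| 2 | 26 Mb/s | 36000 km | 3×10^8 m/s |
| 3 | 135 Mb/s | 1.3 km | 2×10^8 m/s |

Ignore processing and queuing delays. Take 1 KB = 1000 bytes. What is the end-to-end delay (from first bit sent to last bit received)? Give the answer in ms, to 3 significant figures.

266 ms

L = 59200 bits.
Transmission delays (L/R per hop): 23.3992, 2.27692, 0.438519 ms; sum = 26.1147 ms.
Propagation delays (d/s per hop): 120, 120, 0.0065 ms; sum = 240.007 ms.
End-to-end = 266 ms.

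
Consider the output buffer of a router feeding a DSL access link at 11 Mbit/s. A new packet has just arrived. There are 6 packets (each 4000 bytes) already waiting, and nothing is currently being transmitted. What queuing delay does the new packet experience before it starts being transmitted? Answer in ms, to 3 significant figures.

Each queued packet: L/R = 32000/11000000 = 2.90909 ms.
6 queued → 17.4545 ms.
Queuing delay = 17.5 ms.

17.5 ms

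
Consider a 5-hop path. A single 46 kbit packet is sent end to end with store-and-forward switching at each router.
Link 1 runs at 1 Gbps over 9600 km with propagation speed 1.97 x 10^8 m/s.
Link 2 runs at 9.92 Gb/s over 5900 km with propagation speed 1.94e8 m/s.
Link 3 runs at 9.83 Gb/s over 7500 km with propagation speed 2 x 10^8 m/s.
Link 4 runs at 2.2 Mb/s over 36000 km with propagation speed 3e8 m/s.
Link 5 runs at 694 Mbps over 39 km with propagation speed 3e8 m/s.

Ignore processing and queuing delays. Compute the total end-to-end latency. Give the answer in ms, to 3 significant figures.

258 ms

L = 46000 bits.
Transmission delays (L/R per hop): 0.046, 0.0046371, 0.00467955, 20.9091, 0.0662824 ms; sum = 21.0307 ms.
Propagation delays (d/s per hop): 48.731, 30.4124, 37.5, 120, 0.13 ms; sum = 236.773 ms.
End-to-end = 258 ms.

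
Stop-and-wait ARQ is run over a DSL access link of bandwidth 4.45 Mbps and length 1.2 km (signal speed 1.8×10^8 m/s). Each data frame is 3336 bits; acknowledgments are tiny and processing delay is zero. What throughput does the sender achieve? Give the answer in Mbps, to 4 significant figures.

t_tx = L/R = 3336/4450000 = 0.000749663 s.
t_prop = 1200/180000000 = 6.66667e-06 s; RTT = 1.33333e-05 s.
Cycle = t_tx + RTT = 0.000762996 s.
Throughput = L / cycle = 3336 / 0.000762996 = 4.372 Mbps.

4.372 Mbps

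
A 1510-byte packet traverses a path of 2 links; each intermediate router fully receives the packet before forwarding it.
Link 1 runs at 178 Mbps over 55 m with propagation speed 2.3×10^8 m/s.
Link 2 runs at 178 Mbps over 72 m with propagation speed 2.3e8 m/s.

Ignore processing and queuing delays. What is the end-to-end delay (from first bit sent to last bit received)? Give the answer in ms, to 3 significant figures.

L = 1510 × 8 = 12080 bits.
Transmission delay per hop = L/R = 12080/178000000 = 0.0678652 ms; 2 hops → 0.13573 ms.
Propagation delays (d/s per hop): 0.00023913, 0.000313043 ms; sum = 0.000552174 ms.
End-to-end = 0.136 ms.

0.136 ms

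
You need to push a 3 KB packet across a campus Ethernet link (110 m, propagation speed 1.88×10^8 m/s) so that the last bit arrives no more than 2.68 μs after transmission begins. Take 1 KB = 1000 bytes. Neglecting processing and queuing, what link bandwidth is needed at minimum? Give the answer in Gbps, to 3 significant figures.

11.5 Gbps

L = 24000 bits.
Propagation delay = 110 / 188000000 = 0.585106 μs.
Transmission budget = 2.68 − 0.585106 = 2.09489 μs.
R ≥ L / t_tx = 24000 bits / 2.09489e-06 s = 11.5 Gbps.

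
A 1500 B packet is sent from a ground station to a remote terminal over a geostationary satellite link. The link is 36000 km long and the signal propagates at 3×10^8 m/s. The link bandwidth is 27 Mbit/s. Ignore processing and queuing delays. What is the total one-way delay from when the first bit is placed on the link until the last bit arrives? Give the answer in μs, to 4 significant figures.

120400 μs

L = 1500 × 8 = 12000 bits.
Transmission delay = L/R = 12000 / 27000000 = 444.444 μs.
Propagation delay = d/s = 36000000 m / 300000000 m/s = 120000 μs.
Total = 120400 μs.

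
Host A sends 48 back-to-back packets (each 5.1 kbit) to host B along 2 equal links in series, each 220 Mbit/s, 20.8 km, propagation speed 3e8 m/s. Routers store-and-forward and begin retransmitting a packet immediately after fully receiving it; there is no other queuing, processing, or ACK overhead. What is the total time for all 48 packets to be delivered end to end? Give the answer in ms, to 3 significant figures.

Per-hop transmission t_tx = L/R = 5100/220000000 = 0.0231818 ms.
Per-hop propagation t_prop = 20800/300000000 = 0.0693333 ms.
Pipeline fill: first packet needs 2·t_tx to clear all hops; remaining 47 packets each add one t_tx.
Total = (2+48-1)·t_tx + 2·t_prop = 49·0.0231818 + 2·0.0693333 = 1.27 ms.

1.27 ms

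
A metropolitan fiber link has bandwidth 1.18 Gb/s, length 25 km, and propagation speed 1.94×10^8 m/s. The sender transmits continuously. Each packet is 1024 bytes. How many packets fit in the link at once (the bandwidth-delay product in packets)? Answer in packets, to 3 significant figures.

18.6 packets

Propagation delay = 25000 / 194000000 = 0.000128866 s.
BDP = R × t_prop = 1180000000 × 0.000128866 = 152062 bits.
In packets of 8192 bits: 18.6 packets.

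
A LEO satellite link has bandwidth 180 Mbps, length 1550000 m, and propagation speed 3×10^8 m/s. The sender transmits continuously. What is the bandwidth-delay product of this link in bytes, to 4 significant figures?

116300 bytes

Propagation delay = 1550000 / 300000000 = 0.00516667 s.
BDP = R × t_prop = 180000000 × 0.00516667 = 930000 bits.
In bytes: 930000/8 = 116300 bytes.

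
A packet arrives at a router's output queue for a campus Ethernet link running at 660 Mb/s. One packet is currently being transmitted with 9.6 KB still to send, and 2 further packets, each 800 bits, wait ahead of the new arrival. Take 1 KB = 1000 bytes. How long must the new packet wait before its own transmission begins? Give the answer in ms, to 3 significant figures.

0.119 ms

Each queued packet: L/R = 800/660000000 = 0.00121212 ms.
2 queued → 0.00242424 ms.
Plus remaining 76800 bits of current packet: 0.116364 ms.
Queuing delay = 0.119 ms.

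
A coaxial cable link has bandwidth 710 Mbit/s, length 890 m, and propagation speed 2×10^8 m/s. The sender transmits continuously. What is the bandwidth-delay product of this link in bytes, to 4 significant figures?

Propagation delay = 890 / 200000000 = 4.45e-06 s.
BDP = R × t_prop = 710000000 × 4.45e-06 = 3159.5 bits.
In bytes: 3159.5/8 = 394.9 bytes.

394.9 bytes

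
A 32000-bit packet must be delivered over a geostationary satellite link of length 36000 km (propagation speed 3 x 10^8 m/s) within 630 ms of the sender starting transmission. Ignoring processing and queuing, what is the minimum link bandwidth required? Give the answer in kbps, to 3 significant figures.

Propagation delay = 36000000 / 300000000 = 120 ms.
Transmission budget = 630 − 120 = 510 ms.
R ≥ L / t_tx = 32000 bits / 0.51 s = 62.7 kbps.

62.7 kbps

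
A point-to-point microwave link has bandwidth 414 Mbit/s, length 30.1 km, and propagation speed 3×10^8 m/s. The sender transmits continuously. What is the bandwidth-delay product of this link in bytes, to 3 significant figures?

5190 bytes

Propagation delay = 30100 / 300000000 = 0.000100333 s.
BDP = R × t_prop = 414000000 × 0.000100333 = 41538 bits.
In bytes: 41538/8 = 5190 bytes.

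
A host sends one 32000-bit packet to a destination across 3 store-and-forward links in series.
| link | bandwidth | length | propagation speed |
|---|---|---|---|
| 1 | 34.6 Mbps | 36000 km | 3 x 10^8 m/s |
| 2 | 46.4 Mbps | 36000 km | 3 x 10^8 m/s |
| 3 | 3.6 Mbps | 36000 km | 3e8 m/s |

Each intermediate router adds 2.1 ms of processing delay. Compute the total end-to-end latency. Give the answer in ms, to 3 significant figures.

Transmission delays (L/R per hop): 0.924855, 0.689655, 8.88889 ms; sum = 10.5034 ms.
Propagation delays (d/s per hop): 120, 120, 120 ms; sum = 360 ms.
Processing at 2 router(s): 2 × 2.1 ms = 4.2 ms.
End-to-end = 375 ms.

375 ms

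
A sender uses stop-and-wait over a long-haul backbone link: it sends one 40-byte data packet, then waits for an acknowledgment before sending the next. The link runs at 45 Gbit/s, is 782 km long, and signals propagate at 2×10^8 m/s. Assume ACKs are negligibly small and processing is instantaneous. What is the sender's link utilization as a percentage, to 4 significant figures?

t_tx = L/R = 320/45000000000 = 7.11111e-09 s.
t_prop = 782000/200000000 = 0.00391 s; RTT = 0.00782 s.
Cycle = t_tx + RTT = 0.00782001 s.
Utilization = t_tx / cycle = 7.11111e-09/0.00782001 = 0.00009093 %.

0.00009093 %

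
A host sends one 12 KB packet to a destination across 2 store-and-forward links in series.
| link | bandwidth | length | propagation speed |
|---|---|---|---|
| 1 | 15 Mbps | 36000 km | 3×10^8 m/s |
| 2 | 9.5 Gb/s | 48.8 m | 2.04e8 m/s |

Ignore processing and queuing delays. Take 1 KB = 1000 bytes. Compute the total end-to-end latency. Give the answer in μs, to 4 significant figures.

126400 μs

L = 96000 bits.
Transmission delays (L/R per hop): 6400, 10.1053 μs; sum = 6410.11 μs.
Propagation delays (d/s per hop): 120000, 0.239216 μs; sum = 120000 μs.
End-to-end = 126400 μs.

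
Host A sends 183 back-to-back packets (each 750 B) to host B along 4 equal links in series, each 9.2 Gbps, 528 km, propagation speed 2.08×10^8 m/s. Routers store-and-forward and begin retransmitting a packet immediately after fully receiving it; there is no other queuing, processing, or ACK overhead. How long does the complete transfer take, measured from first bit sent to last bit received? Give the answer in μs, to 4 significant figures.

10280 μs

Per-hop transmission t_tx = L/R = 6000/9200000000 = 0.652174 μs.
Per-hop propagation t_prop = 528000/208000000 = 2538.46 μs.
Pipeline fill: first packet needs 4·t_tx to clear all hops; remaining 182 packets each add one t_tx.
Total = (4+183-1)·t_tx + 4·t_prop = 186·0.652174 + 4·2538.46 = 10280 μs.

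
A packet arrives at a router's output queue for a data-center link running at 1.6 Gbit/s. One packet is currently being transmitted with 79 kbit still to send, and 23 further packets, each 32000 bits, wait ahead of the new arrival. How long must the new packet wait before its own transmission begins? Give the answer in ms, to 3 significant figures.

Each queued packet: L/R = 32000/1600000000 = 0.02 ms.
23 queued → 0.46 ms.
Plus remaining 79000 bits of current packet: 0.049375 ms.
Queuing delay = 0.509 ms.

0.509 ms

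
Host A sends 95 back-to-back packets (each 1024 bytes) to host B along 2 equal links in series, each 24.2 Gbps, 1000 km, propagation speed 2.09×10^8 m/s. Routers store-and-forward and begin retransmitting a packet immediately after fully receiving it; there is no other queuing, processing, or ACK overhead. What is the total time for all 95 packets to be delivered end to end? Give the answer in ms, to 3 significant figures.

Per-hop transmission t_tx = L/R = 8192/24200000000 = 0.000338512 ms.
Per-hop propagation t_prop = 1000000/209000000 = 4.78469 ms.
Pipeline fill: first packet needs 2·t_tx to clear all hops; remaining 94 packets each add one t_tx.
Total = (2+95-1)·t_tx + 2·t_prop = 96·0.000338512 + 2·4.78469 = 9.60 ms.

9.60 ms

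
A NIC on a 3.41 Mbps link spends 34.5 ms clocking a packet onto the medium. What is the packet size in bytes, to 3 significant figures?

14700 bytes

L = R × t_tx = 3410000 b/s × 0.0345 s = 117645 bits.
In bytes: 117645 / 8 = 14700 bytes.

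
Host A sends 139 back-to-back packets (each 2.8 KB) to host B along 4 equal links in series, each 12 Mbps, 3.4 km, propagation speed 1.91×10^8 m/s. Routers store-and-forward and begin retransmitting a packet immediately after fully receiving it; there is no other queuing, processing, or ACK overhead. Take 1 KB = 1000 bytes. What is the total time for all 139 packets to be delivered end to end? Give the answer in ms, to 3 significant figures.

Per-hop transmission t_tx = L/R = 22400/12000000 = 1.86667 ms.
Per-hop propagation t_prop = 3400/191000000 = 0.017801 ms.
Pipeline fill: first packet needs 4·t_tx to clear all hops; remaining 138 packets each add one t_tx.
Total = (4+139-1)·t_tx + 4·t_prop = 142·1.86667 + 4·0.017801 = 265 ms.

265 ms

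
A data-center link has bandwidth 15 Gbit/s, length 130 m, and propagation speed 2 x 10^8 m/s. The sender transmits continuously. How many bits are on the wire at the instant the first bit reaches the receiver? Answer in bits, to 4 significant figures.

9750 bits

Propagation delay = 130 / 200000000 = 6.5e-07 s.
BDP = R × t_prop = 15000000000 × 6.5e-07 = 9750 bits.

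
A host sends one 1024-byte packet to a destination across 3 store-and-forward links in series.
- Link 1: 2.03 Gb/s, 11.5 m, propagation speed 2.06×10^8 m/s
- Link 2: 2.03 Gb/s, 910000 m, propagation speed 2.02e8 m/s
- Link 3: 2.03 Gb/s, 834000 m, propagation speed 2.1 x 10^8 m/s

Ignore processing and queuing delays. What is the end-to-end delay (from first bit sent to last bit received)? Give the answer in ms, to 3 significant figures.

8.49 ms

L = 1024 × 8 = 8192 bits.
Transmission delay per hop = L/R = 8192/2.03e+09 = 0.00403547 ms; 3 hops → 0.0121064 ms.
Propagation delays (d/s per hop): 5.58252e-05, 4.50495, 3.97143 ms; sum = 8.47643 ms.
End-to-end = 8.49 ms.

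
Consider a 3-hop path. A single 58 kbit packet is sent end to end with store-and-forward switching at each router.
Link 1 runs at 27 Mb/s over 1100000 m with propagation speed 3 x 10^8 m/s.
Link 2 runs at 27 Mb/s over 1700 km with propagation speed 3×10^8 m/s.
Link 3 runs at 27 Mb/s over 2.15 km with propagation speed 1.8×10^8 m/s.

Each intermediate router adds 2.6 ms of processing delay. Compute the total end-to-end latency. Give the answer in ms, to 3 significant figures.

L = 58000 bits.
Transmission delay per hop = L/R = 58000/27000000 = 2.14815 ms; 3 hops → 6.44444 ms.
Propagation delays (d/s per hop): 3.66667, 5.66667, 0.0119444 ms; sum = 9.34528 ms.
Processing at 2 router(s): 2 × 2.6 ms = 5.2 ms.
End-to-end = 21.0 ms.

21.0 ms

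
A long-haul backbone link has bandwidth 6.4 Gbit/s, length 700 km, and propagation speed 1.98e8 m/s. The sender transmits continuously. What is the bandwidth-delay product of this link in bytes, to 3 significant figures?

Propagation delay = 700000 / 198000000 = 0.00353535 s.
BDP = R × t_prop = 6400000000 × 0.00353535 = 22626300 bits.
In bytes: 22626300/8 = 2830000 bytes.

2830000 bytes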